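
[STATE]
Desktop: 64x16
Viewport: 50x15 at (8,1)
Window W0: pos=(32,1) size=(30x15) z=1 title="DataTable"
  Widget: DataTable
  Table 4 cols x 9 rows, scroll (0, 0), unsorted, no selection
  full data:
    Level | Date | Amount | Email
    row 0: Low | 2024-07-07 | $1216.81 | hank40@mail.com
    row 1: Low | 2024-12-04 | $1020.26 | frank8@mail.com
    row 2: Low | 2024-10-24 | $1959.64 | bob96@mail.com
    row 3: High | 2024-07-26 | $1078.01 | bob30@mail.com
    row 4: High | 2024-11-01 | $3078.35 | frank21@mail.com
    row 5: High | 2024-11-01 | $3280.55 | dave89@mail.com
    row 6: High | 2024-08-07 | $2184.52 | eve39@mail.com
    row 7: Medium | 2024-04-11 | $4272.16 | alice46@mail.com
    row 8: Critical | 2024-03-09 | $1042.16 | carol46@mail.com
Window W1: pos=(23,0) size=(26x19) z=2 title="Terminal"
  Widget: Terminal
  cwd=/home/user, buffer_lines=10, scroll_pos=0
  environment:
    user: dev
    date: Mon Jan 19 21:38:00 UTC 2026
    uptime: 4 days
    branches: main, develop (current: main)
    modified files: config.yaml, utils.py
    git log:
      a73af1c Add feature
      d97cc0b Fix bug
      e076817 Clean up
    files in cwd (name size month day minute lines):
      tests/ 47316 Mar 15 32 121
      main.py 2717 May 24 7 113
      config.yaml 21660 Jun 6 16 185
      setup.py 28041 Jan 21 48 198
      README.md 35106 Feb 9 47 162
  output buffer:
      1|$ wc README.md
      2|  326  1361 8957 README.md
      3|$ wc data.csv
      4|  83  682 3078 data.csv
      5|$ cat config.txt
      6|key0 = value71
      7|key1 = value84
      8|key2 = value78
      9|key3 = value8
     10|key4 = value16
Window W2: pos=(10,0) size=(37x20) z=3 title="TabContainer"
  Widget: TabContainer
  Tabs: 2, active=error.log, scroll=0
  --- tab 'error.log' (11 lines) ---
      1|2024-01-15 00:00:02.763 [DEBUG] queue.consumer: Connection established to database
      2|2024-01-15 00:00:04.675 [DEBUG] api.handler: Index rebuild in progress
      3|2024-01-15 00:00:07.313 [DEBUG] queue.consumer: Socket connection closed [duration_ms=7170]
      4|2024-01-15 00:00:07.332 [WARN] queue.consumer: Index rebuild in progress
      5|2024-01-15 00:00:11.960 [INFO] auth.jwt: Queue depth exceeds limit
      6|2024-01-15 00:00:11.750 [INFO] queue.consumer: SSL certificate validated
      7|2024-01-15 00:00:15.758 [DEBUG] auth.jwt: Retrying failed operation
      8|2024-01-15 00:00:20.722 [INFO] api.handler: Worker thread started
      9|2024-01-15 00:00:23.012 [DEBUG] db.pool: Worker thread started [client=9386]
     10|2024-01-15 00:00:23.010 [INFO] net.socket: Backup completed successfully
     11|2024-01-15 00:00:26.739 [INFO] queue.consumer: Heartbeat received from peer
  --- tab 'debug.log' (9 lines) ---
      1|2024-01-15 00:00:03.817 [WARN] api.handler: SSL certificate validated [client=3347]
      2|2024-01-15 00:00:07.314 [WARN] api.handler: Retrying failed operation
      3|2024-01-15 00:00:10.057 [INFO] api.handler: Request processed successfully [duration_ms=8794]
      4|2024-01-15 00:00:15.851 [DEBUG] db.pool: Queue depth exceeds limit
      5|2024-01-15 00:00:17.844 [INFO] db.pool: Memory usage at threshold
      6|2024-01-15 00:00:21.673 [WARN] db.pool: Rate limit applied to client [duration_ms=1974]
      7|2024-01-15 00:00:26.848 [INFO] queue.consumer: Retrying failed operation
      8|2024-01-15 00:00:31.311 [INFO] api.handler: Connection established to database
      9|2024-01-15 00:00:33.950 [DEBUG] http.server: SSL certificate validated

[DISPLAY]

  ┃ TabContainer                      ┃ ┃━━━━━━━━━
  ┠───────────────────────────────────┨─┨         
  ┃[error.log]│ debug.log             ┃ ┃─────────
  ┃───────────────────────────────────┃.┃   │Amoun
  ┃2024-01-15 00:00:02.763 [DEBUG] que┃ ┃───┼─────
  ┃2024-01-15 00:00:04.675 [DEBUG] api┃ ┃-07│$1216
  ┃2024-01-15 00:00:07.313 [DEBUG] que┃ ┃-04│$1020
  ┃2024-01-15 00:00:07.332 [WARN] queu┃ ┃-24│$1959
  ┃2024-01-15 00:00:11.960 [INFO] auth┃ ┃-26│$1078
  ┃2024-01-15 00:00:11.750 [INFO] queu┃ ┃-01│$3078
  ┃2024-01-15 00:00:15.758 [DEBUG] aut┃ ┃-01│$3280
  ┃2024-01-15 00:00:20.722 [INFO] api.┃ ┃-07│$2184
  ┃2024-01-15 00:00:23.012 [DEBUG] db.┃ ┃-11│$4272
  ┃2024-01-15 00:00:23.010 [INFO] net.┃ ┃-09│$1042
  ┃2024-01-15 00:00:26.739 [INFO] queu┃ ┃━━━━━━━━━


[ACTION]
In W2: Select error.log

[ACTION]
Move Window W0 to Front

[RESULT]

  ┃ TabContainer        ┏━━━━━━━━━━━━━━━━━━━━━━━━━
  ┠─────────────────────┃ DataTable               
  ┃[error.log]│ debug.lo┠─────────────────────────
  ┃─────────────────────┃Level   │Date      │Amoun
  ┃2024-01-15 00:00:02.7┃────────┼──────────┼─────
  ┃2024-01-15 00:00:04.6┃Low     │2024-07-07│$1216
  ┃2024-01-15 00:00:07.3┃Low     │2024-12-04│$1020
  ┃2024-01-15 00:00:07.3┃Low     │2024-10-24│$1959
  ┃2024-01-15 00:00:11.9┃High    │2024-07-26│$1078
  ┃2024-01-15 00:00:11.7┃High    │2024-11-01│$3078
  ┃2024-01-15 00:00:15.7┃High    │2024-11-01│$3280
  ┃2024-01-15 00:00:20.7┃High    │2024-08-07│$2184
  ┃2024-01-15 00:00:23.0┃Medium  │2024-04-11│$4272
  ┃2024-01-15 00:00:23.0┃Critical│2024-03-09│$1042
  ┃2024-01-15 00:00:26.7┗━━━━━━━━━━━━━━━━━━━━━━━━━


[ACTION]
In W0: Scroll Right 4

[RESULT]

  ┃ TabContainer        ┏━━━━━━━━━━━━━━━━━━━━━━━━━
  ┠─────────────────────┃ DataTable               
  ┃[error.log]│ debug.lo┠─────────────────────────
  ┃─────────────────────┃l   │Date      │Amount  │
  ┃2024-01-15 00:00:02.7┃────┼──────────┼────────┼
  ┃2024-01-15 00:00:04.6┃    │2024-07-07│$1216.81│
  ┃2024-01-15 00:00:07.3┃    │2024-12-04│$1020.26│
  ┃2024-01-15 00:00:07.3┃    │2024-10-24│$1959.64│
  ┃2024-01-15 00:00:11.9┃    │2024-07-26│$1078.01│
  ┃2024-01-15 00:00:11.7┃    │2024-11-01│$3078.35│
  ┃2024-01-15 00:00:15.7┃    │2024-11-01│$3280.55│
  ┃2024-01-15 00:00:20.7┃    │2024-08-07│$2184.52│
  ┃2024-01-15 00:00:23.0┃um  │2024-04-11│$4272.16│
  ┃2024-01-15 00:00:23.0┃ical│2024-03-09│$1042.16│
  ┃2024-01-15 00:00:26.7┗━━━━━━━━━━━━━━━━━━━━━━━━━


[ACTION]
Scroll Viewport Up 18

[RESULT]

  ┏━━━━━━━━━━━━━━━━━━━━━━━━━━━━━━━━━━━┓━┓         
  ┃ TabContainer        ┏━━━━━━━━━━━━━━━━━━━━━━━━━
  ┠─────────────────────┃ DataTable               
  ┃[error.log]│ debug.lo┠─────────────────────────
  ┃─────────────────────┃l   │Date      │Amount  │
  ┃2024-01-15 00:00:02.7┃────┼──────────┼────────┼
  ┃2024-01-15 00:00:04.6┃    │2024-07-07│$1216.81│
  ┃2024-01-15 00:00:07.3┃    │2024-12-04│$1020.26│
  ┃2024-01-15 00:00:07.3┃    │2024-10-24│$1959.64│
  ┃2024-01-15 00:00:11.9┃    │2024-07-26│$1078.01│
  ┃2024-01-15 00:00:11.7┃    │2024-11-01│$3078.35│
  ┃2024-01-15 00:00:15.7┃    │2024-11-01│$3280.55│
  ┃2024-01-15 00:00:20.7┃    │2024-08-07│$2184.52│
  ┃2024-01-15 00:00:23.0┃um  │2024-04-11│$4272.16│
  ┃2024-01-15 00:00:23.0┃ical│2024-03-09│$1042.16│


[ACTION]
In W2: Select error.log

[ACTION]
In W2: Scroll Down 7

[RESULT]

  ┏━━━━━━━━━━━━━━━━━━━━━━━━━━━━━━━━━━━┓━┓         
  ┃ TabContainer        ┏━━━━━━━━━━━━━━━━━━━━━━━━━
  ┠─────────────────────┃ DataTable               
  ┃[error.log]│ debug.lo┠─────────────────────────
  ┃─────────────────────┃l   │Date      │Amount  │
  ┃2024-01-15 00:00:20.7┃────┼──────────┼────────┼
  ┃2024-01-15 00:00:23.0┃    │2024-07-07│$1216.81│
  ┃2024-01-15 00:00:23.0┃    │2024-12-04│$1020.26│
  ┃2024-01-15 00:00:26.7┃    │2024-10-24│$1959.64│
  ┃                     ┃    │2024-07-26│$1078.01│
  ┃                     ┃    │2024-11-01│$3078.35│
  ┃                     ┃    │2024-11-01│$3280.55│
  ┃                     ┃    │2024-08-07│$2184.52│
  ┃                     ┃um  │2024-04-11│$4272.16│
  ┃                     ┃ical│2024-03-09│$1042.16│


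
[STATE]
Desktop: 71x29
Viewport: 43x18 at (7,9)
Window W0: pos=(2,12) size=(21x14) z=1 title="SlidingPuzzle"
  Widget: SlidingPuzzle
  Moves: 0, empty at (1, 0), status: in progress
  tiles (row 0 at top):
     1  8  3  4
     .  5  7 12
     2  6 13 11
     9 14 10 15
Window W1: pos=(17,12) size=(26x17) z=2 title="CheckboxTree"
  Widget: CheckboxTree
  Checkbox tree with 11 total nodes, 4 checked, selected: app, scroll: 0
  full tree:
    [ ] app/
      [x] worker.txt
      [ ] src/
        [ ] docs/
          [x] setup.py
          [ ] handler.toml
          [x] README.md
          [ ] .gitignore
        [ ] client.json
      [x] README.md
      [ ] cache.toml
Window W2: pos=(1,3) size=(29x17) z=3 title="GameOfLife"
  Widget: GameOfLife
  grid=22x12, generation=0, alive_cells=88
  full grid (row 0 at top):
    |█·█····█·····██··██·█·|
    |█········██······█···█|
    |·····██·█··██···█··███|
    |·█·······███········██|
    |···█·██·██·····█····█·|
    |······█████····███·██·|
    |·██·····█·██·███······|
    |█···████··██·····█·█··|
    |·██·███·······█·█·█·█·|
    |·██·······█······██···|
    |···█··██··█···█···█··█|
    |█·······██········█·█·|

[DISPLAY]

██·█··██···█··███     ┃                    
····███········██     ┃                    
██·██·····█····█·     ┃                    
·█████····███·██·     ┃━━━━━━━━━━━━┓       
···█·██·███······     ┃e           ┃       
███··██·····█·█··     ┃────────────┨       
██·······█·█·█·█·     ┃            ┃       
·····█······██···     ┃r.txt       ┃       
·██··█···█···█··█     ┃            ┃       
···██········█·█·     ┃s/          ┃       
━━━━━━━━━━━━━━━━━━━━━━┛etup.py     ┃       
 │  6 │ 13┃       [ ] handler.toml ┃       
─┼────┼───┃       [x] README.md    ┃       
 │ 14 │ 10┃       [ ] .gitignore   ┃       
─┴────┴───┃     [ ] client.json    ┃       
s: 0      ┃   [x] README.md        ┃       
━━━━━━━━━━┃   [ ] cache.toml       ┃       
          ┃                        ┃       


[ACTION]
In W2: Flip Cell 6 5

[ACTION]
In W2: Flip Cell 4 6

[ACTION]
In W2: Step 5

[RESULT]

·················     ┃                    
····█···████·····     ┃                    
····█··█····█····     ┃                    
··█··█···█····██·     ┃━━━━━━━━━━━━┓       
██·█·█········██·     ┃e           ┃       
·····█··█···█····     ┃────────────┨       
···█·█··█···█····     ┃            ┃       
██····█····█·····     ┃r.txt       ┃       
····██······█····     ┃            ┃       
·················     ┃s/          ┃       
━━━━━━━━━━━━━━━━━━━━━━┛etup.py     ┃       
 │  6 │ 13┃       [ ] handler.toml ┃       
─┼────┼───┃       [x] README.md    ┃       
 │ 14 │ 10┃       [ ] .gitignore   ┃       
─┴────┴───┃     [ ] client.json    ┃       
s: 0      ┃   [x] README.md        ┃       
━━━━━━━━━━┃   [ ] cache.toml       ┃       
          ┃                        ┃       


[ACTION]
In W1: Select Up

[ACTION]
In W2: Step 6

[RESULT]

·········█·······     ┃                    
·····████·█······     ┃                    
·····█████·······     ┃                    
·······███·······     ┃━━━━━━━━━━━━┓       
··············█··     ┃e           ┃       
·············█·█·     ┃────────────┨       
···········█·██··     ┃            ┃       
···········███···     ┃r.txt       ┃       
············█····     ┃            ┃       
·················     ┃s/          ┃       
━━━━━━━━━━━━━━━━━━━━━━┛etup.py     ┃       
 │  6 │ 13┃       [ ] handler.toml ┃       
─┼────┼───┃       [x] README.md    ┃       
 │ 14 │ 10┃       [ ] .gitignore   ┃       
─┴────┴───┃     [ ] client.json    ┃       
s: 0      ┃   [x] README.md        ┃       
━━━━━━━━━━┃   [ ] cache.toml       ┃       
          ┃                        ┃       


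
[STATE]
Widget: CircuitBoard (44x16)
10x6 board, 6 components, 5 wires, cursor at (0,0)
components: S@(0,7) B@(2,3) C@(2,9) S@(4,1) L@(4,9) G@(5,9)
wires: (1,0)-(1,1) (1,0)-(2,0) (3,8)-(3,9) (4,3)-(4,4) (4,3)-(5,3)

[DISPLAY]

   0 1 2 3 4 5 6 7 8 9                      
0  [.]                          S           
                                            
1   · ─ ·                                   
    │                                       
2   ·           B                       C   
                                            
3                                   · ─ ·   
                                            
4       S       · ─ ·                   L   
                │                           
5               ·                       G   
Cursor: (0,0)                               
                                            
                                            
                                            


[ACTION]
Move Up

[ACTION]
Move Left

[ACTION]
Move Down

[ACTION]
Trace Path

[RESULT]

   0 1 2 3 4 5 6 7 8 9                      
0                               S           
                                            
1  [.]─ ·                                   
    │                                       
2   ·           B                       C   
                                            
3                                   · ─ ·   
                                            
4       S       · ─ ·                   L   
                │                           
5               ·                       G   
Cursor: (1,0)  Trace: Path with 3 nodes, no 
                                            
                                            
                                            


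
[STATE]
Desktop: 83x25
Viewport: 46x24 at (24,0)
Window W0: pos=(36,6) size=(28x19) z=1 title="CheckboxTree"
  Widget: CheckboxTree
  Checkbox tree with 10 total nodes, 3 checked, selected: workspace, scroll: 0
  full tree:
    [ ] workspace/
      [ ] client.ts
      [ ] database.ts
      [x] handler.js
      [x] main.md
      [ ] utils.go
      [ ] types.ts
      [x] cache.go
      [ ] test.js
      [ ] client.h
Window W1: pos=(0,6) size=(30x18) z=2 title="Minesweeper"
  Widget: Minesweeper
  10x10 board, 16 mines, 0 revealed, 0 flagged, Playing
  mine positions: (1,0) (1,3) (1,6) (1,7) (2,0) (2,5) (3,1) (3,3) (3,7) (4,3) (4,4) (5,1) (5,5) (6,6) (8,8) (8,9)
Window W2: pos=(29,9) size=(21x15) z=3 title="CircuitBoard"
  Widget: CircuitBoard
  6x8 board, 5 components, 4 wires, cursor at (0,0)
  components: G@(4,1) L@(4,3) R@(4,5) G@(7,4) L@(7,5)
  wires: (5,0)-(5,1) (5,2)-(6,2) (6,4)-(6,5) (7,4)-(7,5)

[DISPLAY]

                                              
                                              
                                              
                                              
                                              
                                              
━━━━━┓      ┏━━━━━━━━━━━━━━━━━━━━━━━━━━┓      
     ┃      ┃ CheckboxTree             ┃      
─────┨      ┠──────────────────────────┨      
     ┏━━━━━━━━━━━━━━━━━━━┓e/           ┃      
     ┃ CircuitBoard      ┃.ts          ┃      
     ┠───────────────────┨se.ts        ┃      
     ┃   0 1 2 3 4 5     ┃r.js         ┃      
     ┃0  [.]             ┃d            ┃      
     ┃                   ┃go           ┃      
     ┃1                  ┃ts           ┃      
     ┃                   ┃go           ┃      
     ┃2                  ┃s            ┃      
     ┃                   ┃.h           ┃      
     ┃3                  ┃             ┃      
     ┃                   ┃             ┃      
     ┃4       G       L  ┃             ┃      
     ┃                   ┃             ┃      
━━━━━┗━━━━━━━━━━━━━━━━━━━┛             ┃      


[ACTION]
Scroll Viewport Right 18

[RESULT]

                                              
                                              
                                              
                                              
                                              
                                              
━━━━━━━━━━━━━━━━━━━━━━━━━━┓                   
 CheckboxTree             ┃                   
──────────────────────────┨                   
━━━━━━━━━━━━┓e/           ┃                   
tBoard      ┃.ts          ┃                   
────────────┨se.ts        ┃                   
2 3 4 5     ┃r.js         ┃                   
            ┃d            ┃                   
            ┃go           ┃                   
            ┃ts           ┃                   
            ┃go           ┃                   
            ┃s            ┃                   
            ┃.h           ┃                   
            ┃             ┃                   
            ┃             ┃                   
 G       L  ┃             ┃                   
            ┃             ┃                   
━━━━━━━━━━━━┛             ┃                   


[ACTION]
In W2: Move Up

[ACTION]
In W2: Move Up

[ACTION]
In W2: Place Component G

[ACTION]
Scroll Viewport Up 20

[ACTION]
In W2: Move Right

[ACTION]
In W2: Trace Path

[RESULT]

                                              
                                              
                                              
                                              
                                              
                                              
━━━━━━━━━━━━━━━━━━━━━━━━━━┓                   
 CheckboxTree             ┃                   
──────────────────────────┨                   
━━━━━━━━━━━━┓e/           ┃                   
tBoard      ┃.ts          ┃                   
────────────┨se.ts        ┃                   
2 3 4 5     ┃r.js         ┃                   
[.]         ┃d            ┃                   
            ┃go           ┃                   
            ┃ts           ┃                   
            ┃go           ┃                   
            ┃s            ┃                   
            ┃.h           ┃                   
            ┃             ┃                   
            ┃             ┃                   
 G       L  ┃             ┃                   
            ┃             ┃                   
━━━━━━━━━━━━┛             ┃                   


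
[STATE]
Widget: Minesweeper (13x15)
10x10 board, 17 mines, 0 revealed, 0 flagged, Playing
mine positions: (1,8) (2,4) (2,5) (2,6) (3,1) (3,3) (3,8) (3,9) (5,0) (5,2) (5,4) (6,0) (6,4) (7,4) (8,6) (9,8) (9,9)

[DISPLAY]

■■■■■■■■■■   
■■■■■■■■■■   
■■■■■■■■■■   
■■■■■■■■■■   
■■■■■■■■■■   
■■■■■■■■■■   
■■■■■■■■■■   
■■■■■■■■■■   
■■■■■■■■■■   
■■■■■■■■■■   
             
             
             
             
             


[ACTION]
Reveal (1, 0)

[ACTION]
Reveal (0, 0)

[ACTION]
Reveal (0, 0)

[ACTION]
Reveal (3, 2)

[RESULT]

       1■■   
   12322■■   
1122■■■■■■   
■■2■■■■■■■   
■■■■■■■■■■   
■■■■■■■■■■   
■■■■■■■■■■   
■■■■■■■■■■   
■■■■■■■■■■   
■■■■■■■■■■   
             
             
             
             
             


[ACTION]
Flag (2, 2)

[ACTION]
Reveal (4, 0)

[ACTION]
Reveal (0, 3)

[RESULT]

       1■■   
   12322■■   
1122■■■■■■   
■■2■■■■■■■   
2■■■■■■■■■   
■■■■■■■■■■   
■■■■■■■■■■   
■■■■■■■■■■   
■■■■■■■■■■   
■■■■■■■■■■   
             
             
             
             
             


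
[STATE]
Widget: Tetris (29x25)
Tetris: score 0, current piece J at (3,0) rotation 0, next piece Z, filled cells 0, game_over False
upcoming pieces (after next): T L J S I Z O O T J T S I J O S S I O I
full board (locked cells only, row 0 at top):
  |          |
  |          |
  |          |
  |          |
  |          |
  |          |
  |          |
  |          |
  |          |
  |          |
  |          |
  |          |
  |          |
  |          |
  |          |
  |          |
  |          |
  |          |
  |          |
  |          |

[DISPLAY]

   █      │Next:             
   ███    │▓▓                
          │ ▓▓               
          │                  
          │                  
          │                  
          │Score:            
          │0                 
          │                  
          │                  
          │                  
          │                  
          │                  
          │                  
          │                  
          │                  
          │                  
          │                  
          │                  
          │                  
          │                  
          │                  
          │                  
          │                  
          │                  


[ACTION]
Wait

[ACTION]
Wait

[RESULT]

          │Next:             
          │▓▓                
   █      │ ▓▓               
   ███    │                  
          │                  
          │                  
          │Score:            
          │0                 
          │                  
          │                  
          │                  
          │                  
          │                  
          │                  
          │                  
          │                  
          │                  
          │                  
          │                  
          │                  
          │                  
          │                  
          │                  
          │                  
          │                  


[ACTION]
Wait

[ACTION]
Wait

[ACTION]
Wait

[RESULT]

          │Next:             
          │▓▓                
          │ ▓▓               
          │                  
          │                  
   █      │                  
   ███    │Score:            
          │0                 
          │                  
          │                  
          │                  
          │                  
          │                  
          │                  
          │                  
          │                  
          │                  
          │                  
          │                  
          │                  
          │                  
          │                  
          │                  
          │                  
          │                  


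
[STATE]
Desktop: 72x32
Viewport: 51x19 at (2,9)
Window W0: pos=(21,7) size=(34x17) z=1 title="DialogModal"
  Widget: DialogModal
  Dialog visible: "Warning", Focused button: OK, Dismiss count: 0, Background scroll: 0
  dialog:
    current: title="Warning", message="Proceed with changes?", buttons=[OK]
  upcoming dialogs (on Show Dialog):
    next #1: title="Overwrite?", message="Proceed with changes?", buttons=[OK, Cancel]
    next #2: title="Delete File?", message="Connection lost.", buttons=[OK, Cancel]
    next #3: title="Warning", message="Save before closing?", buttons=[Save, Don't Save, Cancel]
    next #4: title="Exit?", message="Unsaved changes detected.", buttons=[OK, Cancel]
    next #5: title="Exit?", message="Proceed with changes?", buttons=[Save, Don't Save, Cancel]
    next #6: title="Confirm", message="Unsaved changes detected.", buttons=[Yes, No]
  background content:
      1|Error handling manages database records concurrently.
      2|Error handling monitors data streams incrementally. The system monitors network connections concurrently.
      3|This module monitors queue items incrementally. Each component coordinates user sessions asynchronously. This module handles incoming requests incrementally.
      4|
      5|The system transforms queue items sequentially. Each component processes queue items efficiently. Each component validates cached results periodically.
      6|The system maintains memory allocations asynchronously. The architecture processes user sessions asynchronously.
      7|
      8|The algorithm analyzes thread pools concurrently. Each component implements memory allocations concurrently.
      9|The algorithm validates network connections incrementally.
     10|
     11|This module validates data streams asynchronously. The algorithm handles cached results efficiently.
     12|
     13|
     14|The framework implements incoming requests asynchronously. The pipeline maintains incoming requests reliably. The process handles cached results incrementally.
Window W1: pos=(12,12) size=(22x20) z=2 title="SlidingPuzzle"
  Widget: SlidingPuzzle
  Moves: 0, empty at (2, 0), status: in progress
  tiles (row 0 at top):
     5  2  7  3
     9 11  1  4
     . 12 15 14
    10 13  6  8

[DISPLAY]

                   ┠───────────────────────────────
                   ┃Error handling manages database
                   ┃Error handling monitors data st
          ┏━━━━━━━━━━━━━━━━━━━━┓monitors queue item
          ┃ SlidingPuzzle      ┃                   
          ┠────────────────────┨───────────────┐ite
          ┃┌────┬────┬────┬────┃Warning        │all
          ┃│  5 │  2 │  7 │  3 ┃ with changes? │   
          ┃├────┼────┼────┼────┃  [OK]         │d p
          ┃│  9 │ 11 │  1 │  4 ┃───────────────┘ork
          ┃├────┼────┼────┼────┃                   
          ┃│    │ 12 │ 15 │ 14 ┃validates data stre
          ┃├────┼────┼────┼────┃                   
          ┃│ 10 │ 13 │  6 │  8 ┃                   
          ┃└────┴────┴────┴────┃━━━━━━━━━━━━━━━━━━━
          ┃Moves: 0            ┃                   
          ┃                    ┃                   
          ┃                    ┃                   
          ┃                    ┃                   


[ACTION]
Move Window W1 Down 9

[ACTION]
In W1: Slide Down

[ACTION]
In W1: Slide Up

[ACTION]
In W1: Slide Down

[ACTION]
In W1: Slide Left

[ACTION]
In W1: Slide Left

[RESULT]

                   ┠───────────────────────────────
                   ┃Error handling manages database
                   ┃Error handling monitors data st
          ┏━━━━━━━━━━━━━━━━━━━━┓monitors queue item
          ┃ SlidingPuzzle      ┃                   
          ┠────────────────────┨───────────────┐ite
          ┃┌────┬────┬────┬────┃Warning        │all
          ┃│  5 │  2 │  7 │  3 ┃ with changes? │   
          ┃├────┼────┼────┼────┃  [OK]         │d p
          ┃│ 11 │  1 │    │  4 ┃───────────────┘ork
          ┃├────┼────┼────┼────┃                   
          ┃│  9 │ 12 │ 15 │ 14 ┃validates data stre
          ┃├────┼────┼────┼────┃                   
          ┃│ 10 │ 13 │  6 │  8 ┃                   
          ┃└────┴────┴────┴────┃━━━━━━━━━━━━━━━━━━━
          ┃Moves: 5            ┃                   
          ┃                    ┃                   
          ┃                    ┃                   
          ┃                    ┃                   


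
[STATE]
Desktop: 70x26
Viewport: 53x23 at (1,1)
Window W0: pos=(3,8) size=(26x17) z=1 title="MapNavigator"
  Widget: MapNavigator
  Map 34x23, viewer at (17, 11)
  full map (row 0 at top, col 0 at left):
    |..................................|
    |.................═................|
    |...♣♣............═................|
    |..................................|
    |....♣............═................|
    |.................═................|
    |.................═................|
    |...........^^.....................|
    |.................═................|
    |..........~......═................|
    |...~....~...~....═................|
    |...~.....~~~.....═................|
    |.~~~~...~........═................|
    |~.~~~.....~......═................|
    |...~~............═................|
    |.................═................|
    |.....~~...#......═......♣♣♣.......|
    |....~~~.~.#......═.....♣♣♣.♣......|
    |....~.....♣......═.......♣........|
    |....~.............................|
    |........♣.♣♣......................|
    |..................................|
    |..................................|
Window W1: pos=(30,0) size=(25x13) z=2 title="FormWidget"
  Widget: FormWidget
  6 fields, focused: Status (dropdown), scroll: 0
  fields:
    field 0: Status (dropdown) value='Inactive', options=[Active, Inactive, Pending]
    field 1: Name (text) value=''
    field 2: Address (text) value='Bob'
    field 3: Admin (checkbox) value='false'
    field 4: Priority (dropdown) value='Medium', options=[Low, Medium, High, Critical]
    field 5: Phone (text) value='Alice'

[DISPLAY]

                             ┃ FormWidget            
                             ┠───────────────────────
                             ┃> Status:     [Inacti▼]
                             ┃  Name:       [       ]
                             ┃  Address:    [Bob    ]
                             ┃  Admin:      [ ]      
                             ┃  Priority:   [Medium▼]
  ┏━━━━━━━━━━━━━━━━━━━━━━━━┓ ┃  Phone:      [Alice  ]
  ┃ MapNavigator           ┃ ┃                       
  ┠────────────────────────┨ ┃                       
  ┃............═...........┃ ┃                       
  ┃............═...........┃ ┗━━━━━━━━━━━━━━━━━━━━━━━
  ┃......^^................┃                         
  ┃............═...........┃                         
  ┃.....~......═...........┃                         
  ┃...~...~....═...........┃                         
  ┃....~~~.....@...........┃                         
  ┃...~........═...........┃                         
  ┃.....~......═...........┃                         
  ┃............═...........┃                         
  ┃............═...........┃                         
  ┃~~...#......═......♣♣♣..┃                         
  ┃~~.~.#......═.....♣♣♣.♣.┃                         


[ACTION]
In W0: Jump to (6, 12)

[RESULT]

                             ┃ FormWidget            
                             ┠───────────────────────
                             ┃> Status:     [Inacti▼]
                             ┃  Name:       [       ]
                             ┃  Address:    [Bob    ]
                             ┃  Admin:      [ ]      
                             ┃  Priority:   [Medium▼]
  ┏━━━━━━━━━━━━━━━━━━━━━━━━┓ ┃  Phone:      [Alice  ]
  ┃ MapNavigator           ┃ ┃                       
  ┠────────────────────────┨ ┃                       
  ┃      .................═┃ ┃                       
  ┃      ...........^^.....┃ ┗━━━━━━━━━━━━━━━━━━━━━━━
  ┃      .................═┃                         
  ┃      ..........~......═┃                         
  ┃      ...~....~...~....═┃                         
  ┃      ...~.....~~~.....═┃                         
  ┃      .~~~~.@.~........═┃                         
  ┃      ~.~~~.....~......═┃                         
  ┃      ...~~............═┃                         
  ┃      .................═┃                         
  ┃      .....~~...#......═┃                         
  ┃      ....~~~.~.#......═┃                         
  ┃      ....~.....♣......═┃                         


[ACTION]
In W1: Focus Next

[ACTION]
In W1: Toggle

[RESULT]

                             ┃ FormWidget            
                             ┠───────────────────────
                             ┃  Status:     [Inacti▼]
                             ┃> Name:       [       ]
                             ┃  Address:    [Bob    ]
                             ┃  Admin:      [ ]      
                             ┃  Priority:   [Medium▼]
  ┏━━━━━━━━━━━━━━━━━━━━━━━━┓ ┃  Phone:      [Alice  ]
  ┃ MapNavigator           ┃ ┃                       
  ┠────────────────────────┨ ┃                       
  ┃      .................═┃ ┃                       
  ┃      ...........^^.....┃ ┗━━━━━━━━━━━━━━━━━━━━━━━
  ┃      .................═┃                         
  ┃      ..........~......═┃                         
  ┃      ...~....~...~....═┃                         
  ┃      ...~.....~~~.....═┃                         
  ┃      .~~~~.@.~........═┃                         
  ┃      ~.~~~.....~......═┃                         
  ┃      ...~~............═┃                         
  ┃      .................═┃                         
  ┃      .....~~...#......═┃                         
  ┃      ....~~~.~.#......═┃                         
  ┃      ....~.....♣......═┃                         


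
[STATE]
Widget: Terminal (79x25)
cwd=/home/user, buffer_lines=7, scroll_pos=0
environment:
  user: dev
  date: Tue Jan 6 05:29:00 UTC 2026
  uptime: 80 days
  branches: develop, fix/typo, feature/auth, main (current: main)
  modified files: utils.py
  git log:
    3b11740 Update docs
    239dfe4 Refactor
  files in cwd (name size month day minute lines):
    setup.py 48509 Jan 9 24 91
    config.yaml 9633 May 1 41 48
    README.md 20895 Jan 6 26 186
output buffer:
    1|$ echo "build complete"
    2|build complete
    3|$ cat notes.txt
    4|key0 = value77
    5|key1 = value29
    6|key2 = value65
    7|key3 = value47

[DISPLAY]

$ echo "build complete"                                                        
build complete                                                                 
$ cat notes.txt                                                                
key0 = value77                                                                 
key1 = value29                                                                 
key2 = value65                                                                 
key3 = value47                                                                 
$ █                                                                            
                                                                               
                                                                               
                                                                               
                                                                               
                                                                               
                                                                               
                                                                               
                                                                               
                                                                               
                                                                               
                                                                               
                                                                               
                                                                               
                                                                               
                                                                               
                                                                               
                                                                               


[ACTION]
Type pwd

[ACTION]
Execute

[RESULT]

$ echo "build complete"                                                        
build complete                                                                 
$ cat notes.txt                                                                
key0 = value77                                                                 
key1 = value29                                                                 
key2 = value65                                                                 
key3 = value47                                                                 
$ pwd                                                                          
/home/user                                                                     
$ █                                                                            
                                                                               
                                                                               
                                                                               
                                                                               
                                                                               
                                                                               
                                                                               
                                                                               
                                                                               
                                                                               
                                                                               
                                                                               
                                                                               
                                                                               
                                                                               


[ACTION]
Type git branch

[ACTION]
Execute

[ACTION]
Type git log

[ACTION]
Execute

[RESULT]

$ echo "build complete"                                                        
build complete                                                                 
$ cat notes.txt                                                                
key0 = value77                                                                 
key1 = value29                                                                 
key2 = value65                                                                 
key3 = value47                                                                 
$ pwd                                                                          
/home/user                                                                     
$ git branch                                                                   
  develop                                                                      
  fix/typo                                                                     
  feature/auth                                                                 
* main                                                                         
$ git log                                                                      
3b11740 Update docs                                                            
239dfe4 Refactor                                                               
$ █                                                                            
                                                                               
                                                                               
                                                                               
                                                                               
                                                                               
                                                                               
                                                                               
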